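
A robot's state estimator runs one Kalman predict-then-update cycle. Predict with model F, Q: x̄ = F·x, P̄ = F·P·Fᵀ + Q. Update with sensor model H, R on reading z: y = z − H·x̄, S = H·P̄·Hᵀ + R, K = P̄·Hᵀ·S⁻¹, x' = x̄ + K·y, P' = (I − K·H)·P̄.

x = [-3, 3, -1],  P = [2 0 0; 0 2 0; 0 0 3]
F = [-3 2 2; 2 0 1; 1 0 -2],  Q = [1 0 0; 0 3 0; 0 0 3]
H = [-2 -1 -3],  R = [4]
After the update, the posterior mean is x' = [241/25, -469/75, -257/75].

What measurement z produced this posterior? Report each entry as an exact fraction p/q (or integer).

x̄ = F·x = [13, -7, -1]
P̄ = F·P·Fᵀ + Q = [39 -6 -18; -6 14 -2; -18 -2 17]
S = H·P̄·Hᵀ + R = [75]
K = P̄·Hᵀ·S⁻¹ = [-6/25; 4/75; -13/75]
x' − x̄ = [-84/25, 56/75, -182/75] = K·y
y = (KᵀK)⁻¹·Kᵀ·(x' − x̄) = [14]
z = y + H·x̄ = [14] + [-16] = [-2]

z = [-2]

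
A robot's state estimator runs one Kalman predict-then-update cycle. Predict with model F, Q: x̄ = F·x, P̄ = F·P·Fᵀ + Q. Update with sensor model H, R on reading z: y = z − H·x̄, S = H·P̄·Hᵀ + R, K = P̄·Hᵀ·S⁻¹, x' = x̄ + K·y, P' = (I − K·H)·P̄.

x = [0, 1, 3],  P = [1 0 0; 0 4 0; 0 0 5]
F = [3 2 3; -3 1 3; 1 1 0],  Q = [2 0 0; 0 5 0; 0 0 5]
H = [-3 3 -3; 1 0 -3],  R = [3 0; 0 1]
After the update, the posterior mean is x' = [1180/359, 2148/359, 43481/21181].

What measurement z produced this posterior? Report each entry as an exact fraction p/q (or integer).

z = [2, -3]

x̄ = F·x = [11, 10, 1]
P̄ = F·P·Fᵀ + Q = [72 44 11; 44 63 1; 11 1 10]
S = H·P̄·Hᵀ + R = [696 63; 63 97]
K = P̄·Hᵀ·S⁻¹ = [-78/359 195/359; 15/359 142/359; -1541/21181 -3148/21181]
x' − x̄ = [-2769/359, -1442/359, 22300/21181] = K·y
y = (KᵀK)⁻¹·Kᵀ·(x' − x̄) = [8, -11]
z = y + H·x̄ = [8, -11] + [-6, 8] = [2, -3]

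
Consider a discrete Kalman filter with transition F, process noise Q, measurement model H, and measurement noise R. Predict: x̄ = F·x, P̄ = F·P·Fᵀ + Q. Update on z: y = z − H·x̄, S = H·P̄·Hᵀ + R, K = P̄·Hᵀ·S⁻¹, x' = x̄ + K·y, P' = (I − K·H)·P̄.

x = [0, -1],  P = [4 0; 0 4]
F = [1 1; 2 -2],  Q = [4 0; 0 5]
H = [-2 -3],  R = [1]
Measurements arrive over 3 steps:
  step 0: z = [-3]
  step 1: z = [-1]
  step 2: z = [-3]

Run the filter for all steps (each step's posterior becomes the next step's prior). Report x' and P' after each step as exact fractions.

step 0: x' = [-203/191, 653/382], P' = [2004/191 -1332/191; -1332/191 1813/382]
step 1: x' = [22747/18450, -118231/239850], P' = [67783/18450 -22484/9225; -22484/9225 414439/239850]
step 2: x' = [3449741/9609213, 14736497/19218426], P' = [11637805/3203071 -23137495/9609213; -23137495/9609213 32796779/19218426]

step 0: x̄ = F·x = [-1, 2]
step 0: P̄ = F·P·Fᵀ + Q = [12 0; 0 37]
step 0: y = z − H·x̄ = [1]
step 0: S = H·P̄·Hᵀ + R = [382]
step 0: K = P̄·Hᵀ·S⁻¹ = [-12/191; -111/382]
step 0: x' = x̄ + K·y = [-203/191, 653/382]
step 0: P' = (I − K·H)·P̄ = [2004/191 -1332/191; -1332/191 1813/382]
step 1: x̄ = F·x = [247/382, -1059/191]
step 1: P̄ = F·P·Fᵀ + Q = [2021/382 2195/191; 2195/191 23253/191]
step 1: y = z − H·x̄ = [-3121/191]
step 1: S = H·P̄·Hᵀ + R = [239850/191]
step 1: K = P̄·Hᵀ·S⁻¹ = [-331/9225; -74149/239850]
step 1: x' = x̄ + K·y = [22747/18450, -118231/239850]
step 1: P' = (I − K·H)·P̄ = [67783/18450 -22484/9225; -22484/9225 414439/239850]
step 2: x̄ = F·x = [1972/2665, 413942/119925]
step 2: P̄ = F·P·Fᵀ + Q = [2413/533 10372/2665; 10372/2665 5529197/119925]
step 2: y = z − H·x̄ = [353177/39975]
step 2: S = H·P̄·Hᵀ + R = [6406142/13325]
step 2: K = P̄·Hᵀ·S⁻¹ = [-138115/3203071; -5840357/19218426]
step 2: x' = x̄ + K·y = [3449741/9609213, 14736497/19218426]
step 2: P' = (I − K·H)·P̄ = [11637805/3203071 -23137495/9609213; -23137495/9609213 32796779/19218426]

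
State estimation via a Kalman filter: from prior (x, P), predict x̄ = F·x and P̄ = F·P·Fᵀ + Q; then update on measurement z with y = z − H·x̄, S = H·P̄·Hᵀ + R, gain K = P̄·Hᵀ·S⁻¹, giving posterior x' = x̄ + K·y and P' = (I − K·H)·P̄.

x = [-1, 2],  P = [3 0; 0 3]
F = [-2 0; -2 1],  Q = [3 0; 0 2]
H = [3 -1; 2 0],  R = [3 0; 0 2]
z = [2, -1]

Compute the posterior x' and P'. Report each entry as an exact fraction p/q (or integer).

x̄ = F·x = [2, 4]
P̄ = F·P·Fᵀ + Q = [15 12; 12 17]
y = z − H·x̄ = [0, -5]
S = H·P̄·Hᵀ + R = [83 66; 66 62]
K = P̄·Hᵀ·S⁻¹ = [33/395 156/395; -203/395 369/395]
x' = x̄ + K·y = [2/79, -53/79]
P' = (I − K·H)·P̄ = [156/395 369/395; 369/395 1716/395]

x' = [2/79, -53/79]
P' = [156/395 369/395; 369/395 1716/395]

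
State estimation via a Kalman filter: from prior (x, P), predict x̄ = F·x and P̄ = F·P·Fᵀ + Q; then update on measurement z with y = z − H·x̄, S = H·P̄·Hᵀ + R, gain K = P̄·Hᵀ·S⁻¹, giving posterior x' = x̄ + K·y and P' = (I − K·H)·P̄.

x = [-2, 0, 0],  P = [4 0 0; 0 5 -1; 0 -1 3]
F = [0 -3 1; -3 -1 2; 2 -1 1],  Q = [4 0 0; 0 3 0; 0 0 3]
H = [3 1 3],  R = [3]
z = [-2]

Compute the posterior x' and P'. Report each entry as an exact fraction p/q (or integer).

x̄ = F·x = [0, 6, -4]
P̄ = F·P·Fᵀ + Q = [58 28 22; 28 60 -10; 22 -10 29]
y = z − H·x̄ = [4]
S = H·P̄·Hᵀ + R = [1350]
K = P̄·Hᵀ·S⁻¹ = [134/675; 19/225; 143/1350]
x' = x̄ + K·y = [536/675, 1426/225, -2414/675]
P' = (I − K·H)·P̄ = [3238/675 1208/225 -4312/675; 1208/225 3778/75 -4967/225; -4312/675 -4967/225 18701/1350]

x' = [536/675, 1426/225, -2414/675]
P' = [3238/675 1208/225 -4312/675; 1208/225 3778/75 -4967/225; -4312/675 -4967/225 18701/1350]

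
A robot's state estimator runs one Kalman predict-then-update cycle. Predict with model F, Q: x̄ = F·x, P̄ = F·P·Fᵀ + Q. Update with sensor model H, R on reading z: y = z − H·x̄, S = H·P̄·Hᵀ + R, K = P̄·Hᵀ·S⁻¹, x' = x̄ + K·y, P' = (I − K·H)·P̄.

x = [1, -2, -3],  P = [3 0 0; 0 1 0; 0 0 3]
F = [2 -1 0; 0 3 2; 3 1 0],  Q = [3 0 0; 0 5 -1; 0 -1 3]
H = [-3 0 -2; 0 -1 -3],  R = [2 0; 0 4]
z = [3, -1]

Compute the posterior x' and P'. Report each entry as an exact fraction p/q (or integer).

x̄ = F·x = [4, -12, 1]
P̄ = F·P·Fᵀ + Q = [16 -3 17; -3 26 2; 17 2 31]
y = z − H·x̄ = [17, -10]
S = H·P̄·Hᵀ + R = [474 334; 334 321]
K = P̄·Hᵀ·S⁻¹ = [-5145/20299 2318/20299; 12293/40598 -8419/20299; -4543/40598 -3644/20299]
x' = x̄ + K·y = [-29449/20299, -109815/40598, 36247/40598]
P' = (I − K·H)·P̄ = [14158/20299 39004/20299 -16092/20299; 39004/20299 455267/40598 -129305/40598; -16092/20299 -129305/40598 52819/40598]

x' = [-29449/20299, -109815/40598, 36247/40598]
P' = [14158/20299 39004/20299 -16092/20299; 39004/20299 455267/40598 -129305/40598; -16092/20299 -129305/40598 52819/40598]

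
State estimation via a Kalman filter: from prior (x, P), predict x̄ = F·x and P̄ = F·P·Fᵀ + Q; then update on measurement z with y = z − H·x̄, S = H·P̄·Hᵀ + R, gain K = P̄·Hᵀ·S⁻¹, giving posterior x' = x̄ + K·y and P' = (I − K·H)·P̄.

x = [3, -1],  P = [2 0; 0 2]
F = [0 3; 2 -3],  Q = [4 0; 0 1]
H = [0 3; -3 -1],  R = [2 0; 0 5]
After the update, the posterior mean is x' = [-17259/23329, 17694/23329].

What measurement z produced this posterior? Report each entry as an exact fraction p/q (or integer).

z = [2, 2]

x̄ = F·x = [-3, 9]
P̄ = F·P·Fᵀ + Q = [22 -18; -18 27]
S = H·P̄·Hᵀ + R = [245 81; 81 122]
K = P̄·Hᵀ·S⁻¹ = [-2700/23329 -7386/23329; 7695/23329 54/23329]
x' − x̄ = [52728/23329, -192267/23329] = K·y
y = (KᵀK)⁻¹·Kᵀ·(x' − x̄) = [-25, 2]
z = y + H·x̄ = [-25, 2] + [27, 0] = [2, 2]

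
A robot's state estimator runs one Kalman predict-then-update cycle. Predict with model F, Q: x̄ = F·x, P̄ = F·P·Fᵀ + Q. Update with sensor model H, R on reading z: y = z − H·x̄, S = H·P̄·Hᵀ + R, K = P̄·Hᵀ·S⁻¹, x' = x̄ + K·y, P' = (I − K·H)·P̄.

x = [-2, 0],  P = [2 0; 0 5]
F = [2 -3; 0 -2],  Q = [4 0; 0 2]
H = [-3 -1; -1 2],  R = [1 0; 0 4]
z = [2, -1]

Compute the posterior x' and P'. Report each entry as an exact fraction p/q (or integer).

x̄ = F·x = [-4, 0]
P̄ = F·P·Fᵀ + Q = [57 30; 30 22]
y = z − H·x̄ = [-10, -5]
S = H·P̄·Hᵀ + R = [716 -23; -23 29]
K = P̄·Hᵀ·S⁻¹ = [-384/1349 -165/1349; -154/1065 392/1065]
x' = x̄ + K·y = [-731/1349, -28/71]
P' = (I − K·H)·P̄ = [204/1349 -12/71; -12/71 694/1065]

x' = [-731/1349, -28/71]
P' = [204/1349 -12/71; -12/71 694/1065]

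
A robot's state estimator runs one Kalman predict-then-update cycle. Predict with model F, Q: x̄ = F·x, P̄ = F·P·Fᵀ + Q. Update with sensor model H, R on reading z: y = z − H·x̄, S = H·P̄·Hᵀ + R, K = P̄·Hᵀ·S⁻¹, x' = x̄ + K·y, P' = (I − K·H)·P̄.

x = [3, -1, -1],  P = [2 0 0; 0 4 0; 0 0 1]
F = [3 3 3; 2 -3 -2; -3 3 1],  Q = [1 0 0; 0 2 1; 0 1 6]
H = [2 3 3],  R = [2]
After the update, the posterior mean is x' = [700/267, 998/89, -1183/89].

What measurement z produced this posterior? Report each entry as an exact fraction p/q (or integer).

x̄ = F·x = [3, 11, -13]
P̄ = F·P·Fᵀ + Q = [64 -30 21; -30 50 -49; 21 -49 61]
S = H·P̄·Hᵀ + R = [267]
K = P̄·Hᵀ·S⁻¹ = [101/267; -19/89; 26/89]
x' − x̄ = [-101/267, 19/89, -26/89] = K·y
y = (KᵀK)⁻¹·Kᵀ·(x' − x̄) = [-1]
z = y + H·x̄ = [-1] + [0] = [-1]

z = [-1]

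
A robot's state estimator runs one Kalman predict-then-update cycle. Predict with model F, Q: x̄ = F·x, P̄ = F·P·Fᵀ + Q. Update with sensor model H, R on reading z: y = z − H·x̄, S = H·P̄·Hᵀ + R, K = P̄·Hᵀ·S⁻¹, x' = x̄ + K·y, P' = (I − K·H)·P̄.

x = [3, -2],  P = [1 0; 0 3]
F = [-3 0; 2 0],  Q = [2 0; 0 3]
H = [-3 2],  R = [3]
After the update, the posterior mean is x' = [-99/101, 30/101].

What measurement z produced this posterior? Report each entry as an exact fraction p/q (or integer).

x̄ = F·x = [-9, 6]
P̄ = F·P·Fᵀ + Q = [11 -6; -6 7]
S = H·P̄·Hᵀ + R = [202]
K = P̄·Hᵀ·S⁻¹ = [-45/202; 16/101]
x' − x̄ = [810/101, -576/101] = K·y
y = (KᵀK)⁻¹·Kᵀ·(x' − x̄) = [-36]
z = y + H·x̄ = [-36] + [39] = [3]

z = [3]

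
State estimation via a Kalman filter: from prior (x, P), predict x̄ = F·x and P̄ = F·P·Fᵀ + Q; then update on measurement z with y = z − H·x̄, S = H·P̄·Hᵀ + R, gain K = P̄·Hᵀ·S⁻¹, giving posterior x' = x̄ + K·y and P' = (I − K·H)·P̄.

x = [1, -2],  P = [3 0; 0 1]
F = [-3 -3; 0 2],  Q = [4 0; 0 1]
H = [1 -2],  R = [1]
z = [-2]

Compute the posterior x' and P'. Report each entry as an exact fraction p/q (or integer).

x' = [-421/85, -132/85]
P' = [696/85 322/85; 322/85 169/85]

x̄ = F·x = [3, -4]
P̄ = F·P·Fᵀ + Q = [40 -6; -6 5]
y = z − H·x̄ = [-13]
S = H·P̄·Hᵀ + R = [85]
K = P̄·Hᵀ·S⁻¹ = [52/85; -16/85]
x' = x̄ + K·y = [-421/85, -132/85]
P' = (I − K·H)·P̄ = [696/85 322/85; 322/85 169/85]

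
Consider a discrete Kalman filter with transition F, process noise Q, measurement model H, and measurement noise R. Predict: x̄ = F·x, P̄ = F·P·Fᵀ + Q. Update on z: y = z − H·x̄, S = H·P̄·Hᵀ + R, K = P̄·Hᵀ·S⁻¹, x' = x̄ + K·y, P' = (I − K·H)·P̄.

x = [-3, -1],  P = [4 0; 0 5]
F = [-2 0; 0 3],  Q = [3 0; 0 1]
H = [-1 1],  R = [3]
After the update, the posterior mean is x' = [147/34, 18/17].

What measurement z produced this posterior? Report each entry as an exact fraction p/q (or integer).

x̄ = F·x = [6, -3]
P̄ = F·P·Fᵀ + Q = [19 0; 0 46]
S = H·P̄·Hᵀ + R = [68]
K = P̄·Hᵀ·S⁻¹ = [-19/68; 23/34]
x' − x̄ = [-57/34, 69/17] = K·y
y = (KᵀK)⁻¹·Kᵀ·(x' − x̄) = [6]
z = y + H·x̄ = [6] + [-9] = [-3]

z = [-3]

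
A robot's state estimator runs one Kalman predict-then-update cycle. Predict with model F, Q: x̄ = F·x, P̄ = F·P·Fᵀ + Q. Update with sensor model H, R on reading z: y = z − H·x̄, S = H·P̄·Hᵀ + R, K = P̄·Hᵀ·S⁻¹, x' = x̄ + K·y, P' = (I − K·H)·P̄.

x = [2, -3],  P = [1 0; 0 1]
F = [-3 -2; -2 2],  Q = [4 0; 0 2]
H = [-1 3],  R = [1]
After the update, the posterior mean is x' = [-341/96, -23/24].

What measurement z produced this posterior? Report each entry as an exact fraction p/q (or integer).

x̄ = F·x = [0, -10]
P̄ = F·P·Fᵀ + Q = [17 2; 2 10]
S = H·P̄·Hᵀ + R = [96]
K = P̄·Hᵀ·S⁻¹ = [-11/96; 7/24]
x' − x̄ = [-341/96, 217/24] = K·y
y = (KᵀK)⁻¹·Kᵀ·(x' − x̄) = [31]
z = y + H·x̄ = [31] + [-30] = [1]

z = [1]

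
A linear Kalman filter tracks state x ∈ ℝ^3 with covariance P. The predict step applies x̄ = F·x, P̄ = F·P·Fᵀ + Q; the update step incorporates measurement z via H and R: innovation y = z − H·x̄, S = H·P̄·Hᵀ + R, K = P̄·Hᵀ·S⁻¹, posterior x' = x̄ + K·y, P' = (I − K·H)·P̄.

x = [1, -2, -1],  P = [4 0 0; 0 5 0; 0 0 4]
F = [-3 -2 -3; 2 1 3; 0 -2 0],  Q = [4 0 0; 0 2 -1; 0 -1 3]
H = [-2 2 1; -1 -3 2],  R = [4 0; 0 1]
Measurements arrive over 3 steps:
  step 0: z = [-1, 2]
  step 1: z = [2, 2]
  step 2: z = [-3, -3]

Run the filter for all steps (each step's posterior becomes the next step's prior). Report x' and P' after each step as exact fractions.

step 0: x' = [38792/41389, -6458/41389, 52323/41389], P' = [230396/41389 86238/41389 245988/41389; 86238/41389 137564/124167 109488/41389; 245988/41389 109488/41389 294580/41389]
step 1: x' = [-317992733/3139427609, 754301695/3139427609, 4074754938/3139427609], P' = [9370309571/6278855218 3626419999/12557710436 7215051945/6278855218; 3626419999/12557710436 7970537627/25115420872 6689187517/12557710436; 7215051945/6278855218 6689187517/12557710436 9245772723/6278855218]
step 2: x' = [1486310382407979/1076726515772905, 223250708500642/1076726515772905, -513576581607053/1076726515772905], P' = [1603789885737872/1076726515772905 311531958082166/1076726515772905 1236257062064076/1076726515772905; 311531958082166/1076726515772905 341658611456253/1076726515772905 573839930166818/1076726515772905; 1236257062064076/1076726515772905 573839930166818/1076726515772905 1585313613435288/1076726515772905]

step 0: x̄ = F·x = [4, -3, 4]
step 0: P̄ = F·P·Fᵀ + Q = [96 -70 20; -70 59 -11; 20 -11 23]
step 0: y = z − H·x̄ = [9, -11]
step 0: S = H·P̄·Hᵀ + R = [1083 -507; -507 352]
step 0: K = P̄·Hᵀ·S⁻¹ = [-10582/41389 2866/41389; 21541/124167 -4826/41389; 5395/41389 14708/41389]
step 0: x' = x̄ + K·y = [38792/41389, -6458/41389, 52323/41389]
step 0: P' = (I − K·H)·P̄ = [230396/41389 86238/41389 245988/41389; 86238/41389 137564/124167 109488/41389; 245988/41389 109488/41389 294580/41389]
step 1: x̄ = F·x = [-260429/41389, 228095/41389, 12916/41389]
step 1: P̄ = F·P·Fᵀ + Q = [35550764/124167 -28212550/124167 4073324/124167; -28212550/124167 22965518/124167 -3404935/124167; 4073324/124167 -3404935/124167 922757/124167]
step 1: y = z − H·x̄ = [-907186/41389, 480802/41389]
step 1: S = H·P̄·Hᵀ + R = [431271917/124167 -201467821/124167; -201467821/124167 101346245/124167]
step 1: K = P̄·Hᵀ·S⁻¹ = [-3949573599/12557710436 -759671359/12557710436; 3703442573/25115420872 -4407702811/25115420872; 752428175/12557710436 2485424451/12557710436]
step 1: x' = x̄ + K·y = [-317992733/3139427609, 754301695/3139427609, 4074754938/3139427609]
step 1: P' = (I − K·H)·P̄ = [9370309571/6278855218 3626419999/12557710436 7215051945/6278855218; 3626419999/12557710436 7970537627/25115420872 6689187517/12557710436; 7215051945/6278855218 6689187517/12557710436 9245772723/6278855218]
step 2: x̄ = F·x = [-12778890005/3139427609, 12342581043/3139427609, -1508603390/3139427609]
step 2: P̄ = F·P·Fᵀ + Q = [392395279251/6278855218 -588877347489/12557710436 38917360175/6278855218; -588877347489/12557710436 996578254091/25115420872 -75169053161/12557710436; 38917360175/6278855218 -75169053161/12557710436 26807103281/6278855218]
step 2: y = z − H·x̄ = [-58152621533/3139427609, 17847777077/3139427609]
step 2: S = H·P̄·Hᵀ + R = [2333791869091/3139427609 -1033194319253/3139427609; -1033194319253/3139427609 5107665820387/25115420872]
step 2: K = P̄·Hᵀ·S⁻¹ = [-337064698311834/1076726515772905 -65871635856218/1076726515772905; 158523309228748/1076726515772905 -188827932117289/1076726515772905; 65119837410193/1076726515772905 212850374306046/1076726515772905]
step 2: x' = x̄ + K·y = [1486310382407979/1076726515772905, 223250708500642/1076726515772905, -513576581607053/1076726515772905]
step 2: P' = (I − K·H)·P̄ = [1603789885737872/1076726515772905 311531958082166/1076726515772905 1236257062064076/1076726515772905; 311531958082166/1076726515772905 341658611456253/1076726515772905 573839930166818/1076726515772905; 1236257062064076/1076726515772905 573839930166818/1076726515772905 1585313613435288/1076726515772905]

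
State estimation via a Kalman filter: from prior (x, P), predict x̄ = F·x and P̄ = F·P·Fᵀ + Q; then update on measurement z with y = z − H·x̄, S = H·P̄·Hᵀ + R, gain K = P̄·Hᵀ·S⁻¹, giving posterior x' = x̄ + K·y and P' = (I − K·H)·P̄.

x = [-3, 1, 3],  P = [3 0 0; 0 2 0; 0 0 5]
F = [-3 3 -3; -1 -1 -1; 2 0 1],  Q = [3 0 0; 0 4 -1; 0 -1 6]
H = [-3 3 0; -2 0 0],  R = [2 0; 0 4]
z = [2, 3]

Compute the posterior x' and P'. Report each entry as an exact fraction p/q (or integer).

x' = [-14709/9629, -8492/9629, -18528/9629]
P' = [8988/9629 8838/9629 -6978/9629; 8838/9629 10786/9629 -7980/9629; -6978/9629 -7980/9629 85882/9629]

x̄ = F·x = [3, -1, -3]
P̄ = F·P·Fᵀ + Q = [93 18 -33; 18 14 -12; -33 -12 23]
y = z − H·x̄ = [14, 9]
S = H·P̄·Hᵀ + R = [641 450; 450 376]
K = P̄·Hᵀ·S⁻¹ = [-225/9629 -4494/9629; 2922/9629 -4419/9629; -1503/9629 3489/9629]
x' = x̄ + K·y = [-14709/9629, -8492/9629, -18528/9629]
P' = (I − K·H)·P̄ = [8988/9629 8838/9629 -6978/9629; 8838/9629 10786/9629 -7980/9629; -6978/9629 -7980/9629 85882/9629]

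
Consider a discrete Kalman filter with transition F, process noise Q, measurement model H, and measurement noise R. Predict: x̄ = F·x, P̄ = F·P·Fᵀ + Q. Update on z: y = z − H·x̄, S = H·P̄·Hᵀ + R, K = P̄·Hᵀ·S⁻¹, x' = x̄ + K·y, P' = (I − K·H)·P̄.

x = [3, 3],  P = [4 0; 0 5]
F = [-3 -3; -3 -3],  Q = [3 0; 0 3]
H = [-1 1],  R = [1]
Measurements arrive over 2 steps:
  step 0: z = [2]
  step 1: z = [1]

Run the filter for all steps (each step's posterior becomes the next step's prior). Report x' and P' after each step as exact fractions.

step 0: x' = [-132/7, -120/7], P' = [579/7 576/7; 576/7 579/7]
step 1: x' = [753/7, 759/7], P' = [20802/7 20799/7; 20799/7 20802/7]

step 0: x̄ = F·x = [-18, -18]
step 0: P̄ = F·P·Fᵀ + Q = [84 81; 81 84]
step 0: y = z − H·x̄ = [2]
step 0: S = H·P̄·Hᵀ + R = [7]
step 0: K = P̄·Hᵀ·S⁻¹ = [-3/7; 3/7]
step 0: x' = x̄ + K·y = [-132/7, -120/7]
step 0: P' = (I − K·H)·P̄ = [579/7 576/7; 576/7 579/7]
step 1: x̄ = F·x = [108, 108]
step 1: P̄ = F·P·Fᵀ + Q = [2973 2970; 2970 2973]
step 1: y = z − H·x̄ = [1]
step 1: S = H·P̄·Hᵀ + R = [7]
step 1: K = P̄·Hᵀ·S⁻¹ = [-3/7; 3/7]
step 1: x' = x̄ + K·y = [753/7, 759/7]
step 1: P' = (I − K·H)·P̄ = [20802/7 20799/7; 20799/7 20802/7]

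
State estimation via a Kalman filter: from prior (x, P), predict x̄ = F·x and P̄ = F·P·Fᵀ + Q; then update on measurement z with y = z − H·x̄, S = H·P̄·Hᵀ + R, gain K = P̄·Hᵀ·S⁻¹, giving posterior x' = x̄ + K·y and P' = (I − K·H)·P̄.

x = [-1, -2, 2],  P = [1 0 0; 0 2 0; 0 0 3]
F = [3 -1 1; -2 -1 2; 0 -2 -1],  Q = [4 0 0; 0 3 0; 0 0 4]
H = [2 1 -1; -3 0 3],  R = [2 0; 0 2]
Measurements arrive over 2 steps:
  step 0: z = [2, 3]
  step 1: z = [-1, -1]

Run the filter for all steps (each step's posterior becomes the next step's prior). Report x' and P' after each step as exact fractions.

step 0: x̄ = F·x = [1, 8, 2]
step 0: P̄ = F·P·Fᵀ + Q = [18 2 1; 2 21 -2; 1 -2 15]
step 0: y = z − H·x̄ = [-6, 0]
step 0: S = H·P̄·Hᵀ + R = [118 -156; -156 281]
step 0: K = P̄·Hᵀ·S⁻¹ = [2441/8822 -123/4411; 5715/8822 1398/4411; 2337/8822 1308/4411]
step 0: x' = x̄ + K·y = [-2912/4411, 18143/4411, 1811/4411]
step 0: P' = (I − K·H)·P̄ = [55933/8822 -51215/8822 55769/8822; -51215/8822 64509/8822 -49351/8822; 55769/8822 -49351/8822 57513/8822]
step 1: x̄ = F·x = [-25068/4411, -8697/4411, -38097/4411]
step 1: P̄ = F·P·Fᵀ + Q = [1401313/8822 266281/8822 260839/8822; 266281/8822 91151/8822 68723/8822; 260839/8822 68723/8822 153433/8822]
step 1: y = z − H·x̄ = [16325/4411, 34676/4411]
step 1: S = H·P̄·Hᵀ + R = [2875901/4411 -3556650/4411; -3556650/4411 4657628/4411]
step 1: K = P̄·Hᵀ·S⁻¹ = [51583291/84461324 16735899/168922648; 27034855/84461324 30541083/168922648; 50397741/84461324 71126181/168922648]
step 1: x' = x̄ + K·y = [-223308145/84461324, 53571791/84461324, -263385675/84461324]
step 1: P' = (I − K·H)·P̄ = [484617783/168922648 -267127353/168922648 495775049/168922648; -267127353/168922648 395627495/168922648 -246766631/168922648; 495775049/168922648 -246766631/168922648 543192503/168922648]

step 0: x' = [-2912/4411, 18143/4411, 1811/4411], P' = [55933/8822 -51215/8822 55769/8822; -51215/8822 64509/8822 -49351/8822; 55769/8822 -49351/8822 57513/8822]
step 1: x' = [-223308145/84461324, 53571791/84461324, -263385675/84461324], P' = [484617783/168922648 -267127353/168922648 495775049/168922648; -267127353/168922648 395627495/168922648 -246766631/168922648; 495775049/168922648 -246766631/168922648 543192503/168922648]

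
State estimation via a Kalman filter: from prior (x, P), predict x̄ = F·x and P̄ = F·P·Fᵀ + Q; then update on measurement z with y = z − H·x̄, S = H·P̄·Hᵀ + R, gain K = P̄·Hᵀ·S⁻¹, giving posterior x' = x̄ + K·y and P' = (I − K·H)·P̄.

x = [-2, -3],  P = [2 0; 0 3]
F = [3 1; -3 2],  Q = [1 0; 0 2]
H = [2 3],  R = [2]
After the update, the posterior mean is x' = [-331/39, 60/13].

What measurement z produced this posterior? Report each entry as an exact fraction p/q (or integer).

x̄ = F·x = [-9, 0]
P̄ = F·P·Fᵀ + Q = [22 -12; -12 32]
S = H·P̄·Hᵀ + R = [234]
K = P̄·Hᵀ·S⁻¹ = [4/117; 4/13]
x' − x̄ = [20/39, 60/13] = K·y
y = (KᵀK)⁻¹·Kᵀ·(x' − x̄) = [15]
z = y + H·x̄ = [15] + [-18] = [-3]

z = [-3]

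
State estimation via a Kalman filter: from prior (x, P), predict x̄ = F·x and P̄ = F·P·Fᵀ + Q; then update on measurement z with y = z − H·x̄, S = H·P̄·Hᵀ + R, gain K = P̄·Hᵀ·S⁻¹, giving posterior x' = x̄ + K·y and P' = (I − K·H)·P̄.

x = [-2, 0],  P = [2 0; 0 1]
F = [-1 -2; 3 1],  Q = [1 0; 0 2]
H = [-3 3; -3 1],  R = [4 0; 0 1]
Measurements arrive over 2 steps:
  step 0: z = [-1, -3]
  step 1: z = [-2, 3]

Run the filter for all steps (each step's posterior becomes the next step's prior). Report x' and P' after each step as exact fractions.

step 0: x' = [3761/3916, 1041/3916], P' = [1107/3916 1711/3916; 1711/3916 3819/3916]
step 1: x' = [-1765987/1911225, -269837/382245], P' = [1234814/5733675 345514/1146735; 345514/1146735 161042/229347]

step 0: x̄ = F·x = [2, -6]
step 0: P̄ = F·P·Fᵀ + Q = [7 -8; -8 21]
step 0: y = z − H·x̄ = [23, 9]
step 0: S = H·P̄·Hᵀ + R = [400 222; 222 133]
step 0: K = P̄·Hᵀ·S⁻¹ = [453/3916 -805/1958; 1581/3916 -657/1958]
step 0: x' = x̄ + K·y = [3761/3916, 1041/3916]
step 0: P' = (I − K·H)·P̄ = [1107/3916 1711/3916; 1711/3916 3819/3916]
step 1: x̄ = F·x = [-5843/3916, 3081/979]
step 1: P̄ = F·P·Fᵀ + Q = [27143/3916 -5734/979; -5734/979 7970/979]
step 1: y = z − H·x̄ = [-62333/3916, -18105/3916]
step 1: S = H·P̄·Hᵀ + R = [959719/3916 615159/3916; 615159/3916 417699/3916]
step 1: K = P̄·Hᵀ·S⁻¹ = [41063/637075 -1976872/5733675; 38308/127415 -231332/1146735]
step 1: x' = x̄ + K·y = [-1765987/1911225, -269837/382245]
step 1: P' = (I − K·H)·P̄ = [1234814/5733675 345514/1146735; 345514/1146735 161042/229347]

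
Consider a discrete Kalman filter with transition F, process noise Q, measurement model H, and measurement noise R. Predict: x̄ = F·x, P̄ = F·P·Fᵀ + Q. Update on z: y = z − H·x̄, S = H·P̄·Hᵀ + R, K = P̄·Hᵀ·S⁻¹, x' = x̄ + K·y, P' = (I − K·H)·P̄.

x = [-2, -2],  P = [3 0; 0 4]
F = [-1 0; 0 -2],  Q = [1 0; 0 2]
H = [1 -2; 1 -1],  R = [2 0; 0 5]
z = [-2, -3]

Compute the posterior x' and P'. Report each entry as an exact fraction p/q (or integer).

x' = [326/253, 490/253]
P' = [812/253 432/253; 432/253 342/253]

x̄ = F·x = [2, 4]
P̄ = F·P·Fᵀ + Q = [4 0; 0 18]
y = z − H·x̄ = [4, -1]
S = H·P̄·Hᵀ + R = [78 40; 40 27]
K = P̄·Hᵀ·S⁻¹ = [-26/253 76/253; -126/253 18/253]
x' = x̄ + K·y = [326/253, 490/253]
P' = (I − K·H)·P̄ = [812/253 432/253; 432/253 342/253]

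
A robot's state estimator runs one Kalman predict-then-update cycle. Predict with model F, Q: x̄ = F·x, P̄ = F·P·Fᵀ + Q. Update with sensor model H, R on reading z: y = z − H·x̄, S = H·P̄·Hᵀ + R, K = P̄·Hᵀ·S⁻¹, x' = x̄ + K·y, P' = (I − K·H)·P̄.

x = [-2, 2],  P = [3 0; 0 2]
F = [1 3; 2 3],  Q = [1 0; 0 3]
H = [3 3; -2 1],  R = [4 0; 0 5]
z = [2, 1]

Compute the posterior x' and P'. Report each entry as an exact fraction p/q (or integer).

x̄ = F·x = [4, 2]
P̄ = F·P·Fᵀ + Q = [22 24; 24 33]
y = z − H·x̄ = [-16, 7]
S = H·P̄·Hᵀ + R = [931 -105; -105 30]
K = P̄·Hᵀ·S⁻¹ = [136/1127 -118/483; 237/1127 38/161]
x' = x̄ + K·y = [1214/3381, 324/1127]
P' = (I − K·H)·P̄ = [1558/3381 -338/1127; -338/1127 654/1127]

x' = [1214/3381, 324/1127]
P' = [1558/3381 -338/1127; -338/1127 654/1127]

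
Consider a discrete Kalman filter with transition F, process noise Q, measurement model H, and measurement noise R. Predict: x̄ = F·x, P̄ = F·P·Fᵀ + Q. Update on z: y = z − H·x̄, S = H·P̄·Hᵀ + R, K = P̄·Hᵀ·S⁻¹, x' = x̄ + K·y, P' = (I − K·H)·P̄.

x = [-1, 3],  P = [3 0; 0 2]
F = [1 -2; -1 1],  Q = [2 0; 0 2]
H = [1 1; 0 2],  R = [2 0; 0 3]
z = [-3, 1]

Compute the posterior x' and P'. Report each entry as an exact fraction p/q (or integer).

x̄ = F·x = [-7, 4]
P̄ = F·P·Fᵀ + Q = [13 -7; -7 7]
y = z − H·x̄ = [0, -7]
S = H·P̄·Hᵀ + R = [8 0; 0 31]
K = P̄·Hᵀ·S⁻¹ = [3/4 -14/31; 0 14/31]
x' = x̄ + K·y = [-119/31, 26/31]
P' = (I − K·H)·P̄ = [135/62 -21/31; -21/31 21/31]

x' = [-119/31, 26/31]
P' = [135/62 -21/31; -21/31 21/31]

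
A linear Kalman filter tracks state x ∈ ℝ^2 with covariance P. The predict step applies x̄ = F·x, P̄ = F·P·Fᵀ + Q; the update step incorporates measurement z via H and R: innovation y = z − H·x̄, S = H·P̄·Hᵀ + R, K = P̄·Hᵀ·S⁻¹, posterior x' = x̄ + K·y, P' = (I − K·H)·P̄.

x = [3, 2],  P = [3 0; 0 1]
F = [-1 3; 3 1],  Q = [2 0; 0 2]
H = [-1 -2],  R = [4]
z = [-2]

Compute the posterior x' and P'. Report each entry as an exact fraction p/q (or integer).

x' = [148/57, 2/19]
P' = [796/57 -132/19; -132/19 84/19]

x̄ = F·x = [3, 11]
P̄ = F·P·Fᵀ + Q = [14 -6; -6 30]
y = z − H·x̄ = [23]
S = H·P̄·Hᵀ + R = [114]
K = P̄·Hᵀ·S⁻¹ = [-1/57; -9/19]
x' = x̄ + K·y = [148/57, 2/19]
P' = (I − K·H)·P̄ = [796/57 -132/19; -132/19 84/19]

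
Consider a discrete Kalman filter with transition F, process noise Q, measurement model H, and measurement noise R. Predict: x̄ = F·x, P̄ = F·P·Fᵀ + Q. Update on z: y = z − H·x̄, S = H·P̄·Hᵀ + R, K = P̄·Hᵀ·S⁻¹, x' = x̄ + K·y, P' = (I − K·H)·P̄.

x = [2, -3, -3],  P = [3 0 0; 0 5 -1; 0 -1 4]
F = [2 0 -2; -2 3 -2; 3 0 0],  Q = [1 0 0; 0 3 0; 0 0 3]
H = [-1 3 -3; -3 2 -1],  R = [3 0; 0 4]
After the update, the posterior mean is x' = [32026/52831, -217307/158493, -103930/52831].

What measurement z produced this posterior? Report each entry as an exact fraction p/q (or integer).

z = [1, -2]

x̄ = F·x = [10, -7, 6]
P̄ = F·P·Fᵀ + Q = [29 10 18; 10 88 -18; 18 -18 30]
S = H·P̄·Hᵀ + R = [1466 937; 937 707]
K = P̄·Hᵀ·S⁻¹ = [14058/52831 -24983/52831; 64088/158493 -48172/158493; -698/52831 -8042/52831]
x' − x̄ = [-496284/52831, 892144/158493, -420916/52831] = K·y
y = (KᵀK)⁻¹·Kᵀ·(x' − x̄) = [50, 48]
z = y + H·x̄ = [50, 48] + [-49, -50] = [1, -2]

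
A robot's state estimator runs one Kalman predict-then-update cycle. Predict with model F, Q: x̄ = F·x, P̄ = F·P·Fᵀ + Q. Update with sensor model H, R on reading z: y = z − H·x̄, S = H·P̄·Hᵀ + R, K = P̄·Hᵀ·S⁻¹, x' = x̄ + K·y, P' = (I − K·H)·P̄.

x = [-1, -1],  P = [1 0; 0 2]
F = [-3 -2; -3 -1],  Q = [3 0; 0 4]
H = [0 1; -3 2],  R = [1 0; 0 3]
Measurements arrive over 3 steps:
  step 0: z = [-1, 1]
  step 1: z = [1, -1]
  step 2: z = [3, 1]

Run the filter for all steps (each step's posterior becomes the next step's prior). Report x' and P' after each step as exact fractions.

step 0: x' = [-986/1311, -316/437], P' = [977/1311 275/437; 275/437 408/437]
step 1: x' = [292397/265975, 581987/531950], P' = [198708/265975 167859/265975; 167859/265975 495789/531950]
step 2: x' = [880523933/648502712, 75559249/29477396], P' = [484526145/648502712 18605349/29477396; 18605349/29477396 13737873/14738698]

step 0: x̄ = F·x = [5, 4]
step 0: P̄ = F·P·Fᵀ + Q = [20 13; 13 15]
step 0: y = z − H·x̄ = [-5, 8]
step 0: S = H·P̄·Hᵀ + R = [16 -9; -9 87]
step 0: K = P̄·Hᵀ·S⁻¹ = [275/437 -427/1311; 408/437 -3/437]
step 0: x' = x̄ + K·y = [-986/1311, -316/437]
step 0: P' = (I − K·H)·P̄ = [977/1311 275/437; 275/437 408/437]
step 1: x̄ = F·x = [1618/437, 1302/437]
step 1: P̄ = F·P·Fᵀ + Q = [9174/437 6222/437; 6222/437 6737/437]
step 1: y = z − H·x̄ = [-865/437, 1813/437]
step 1: S = H·P̄·Hᵀ + R = [7174/437 -5192/437; -5192/437 36161/437]
step 1: K = P̄·Hᵀ·S⁻¹ = [167859/265975 -86802/265975; 495789/531950 -2596/265975]
step 1: x' = x̄ + K·y = [292397/265975, 581987/531950]
step 1: P' = (I − K·H)·P̄ = [198708/265975 167859/265975; 167859/265975 495789/531950]
step 2: x̄ = F·x = [-1459178/265975, -2336369/531950]
step 2: P̄ = F·P·Fᵀ + Q = [5592183/265975 3794892/265975; 3794892/265975 8214641/531950]
step 2: y = z − H·x̄ = [3932219/531950, -355038/53195]
step 2: S = H·P̄·Hᵀ + R = [8746591/531950 -634007/53195; -634007/53195 880726/10639]
step 2: K = P̄·Hᵀ·S⁻¹ = [18605349/29477396 -211647693/648502712; 13737873/14738698 -288185/29477396]
step 2: x' = x̄ + K·y = [880523933/648502712, 75559249/29477396]
step 2: P' = (I − K·H)·P̄ = [484526145/648502712 18605349/29477396; 18605349/29477396 13737873/14738698]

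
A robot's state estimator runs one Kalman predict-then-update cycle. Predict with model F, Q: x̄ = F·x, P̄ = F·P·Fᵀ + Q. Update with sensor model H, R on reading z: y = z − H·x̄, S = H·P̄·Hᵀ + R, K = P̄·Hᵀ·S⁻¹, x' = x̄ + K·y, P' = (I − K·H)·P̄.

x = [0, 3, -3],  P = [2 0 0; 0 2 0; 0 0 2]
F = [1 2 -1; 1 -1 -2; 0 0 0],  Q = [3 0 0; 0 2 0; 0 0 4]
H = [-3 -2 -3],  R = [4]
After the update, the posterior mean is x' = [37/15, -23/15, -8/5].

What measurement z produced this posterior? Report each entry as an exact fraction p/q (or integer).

z = [1]

x̄ = F·x = [9, 3, 0]
P̄ = F·P·Fᵀ + Q = [15 2 0; 2 14 0; 0 0 4]
S = H·P̄·Hᵀ + R = [255]
K = P̄·Hᵀ·S⁻¹ = [-49/255; -2/15; -4/85]
x' − x̄ = [-98/15, -68/15, -8/5] = K·y
y = (KᵀK)⁻¹·Kᵀ·(x' − x̄) = [34]
z = y + H·x̄ = [34] + [-33] = [1]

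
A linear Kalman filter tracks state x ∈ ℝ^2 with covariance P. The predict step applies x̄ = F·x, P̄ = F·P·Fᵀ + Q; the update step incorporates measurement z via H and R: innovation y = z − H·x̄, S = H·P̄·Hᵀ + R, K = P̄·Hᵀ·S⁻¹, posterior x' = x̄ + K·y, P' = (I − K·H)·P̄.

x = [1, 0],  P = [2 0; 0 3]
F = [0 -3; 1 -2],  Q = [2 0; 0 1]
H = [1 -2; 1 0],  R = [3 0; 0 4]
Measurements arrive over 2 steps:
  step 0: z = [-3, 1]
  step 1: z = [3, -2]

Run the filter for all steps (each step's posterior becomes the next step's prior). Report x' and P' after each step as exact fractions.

step 0: x' = [43/47, 89/47], P' = [2124/611 1104/611; 1104/611 957/611]
step 1: x' = [-439154/171229, -449809/171229], P' = [516340/171229 228320/171229; 228320/171229 200029/171229]

step 0: x̄ = F·x = [0, 1]
step 0: P̄ = F·P·Fᵀ + Q = [29 18; 18 15]
step 0: y = z − H·x̄ = [-1, 1]
step 0: S = H·P̄·Hᵀ + R = [20 -7; -7 33]
step 0: K = P̄·Hᵀ·S⁻¹ = [-28/611 531/611; -270/611 276/611]
step 0: x' = x̄ + K·y = [43/47, 89/47]
step 0: P' = (I − K·H)·P̄ = [2124/611 1104/611; 1104/611 957/611]
step 1: x̄ = F·x = [-267/47, -135/47]
step 1: P̄ = F·P·Fᵀ + Q = [9835/611 2430/611; 2430/611 2147/611]
step 1: y = z − H·x̄ = [138/47, 173/47]
step 1: S = H·P̄·Hᵀ + R = [10536/611 4975/611; 4975/611 12279/611]
step 1: K = P̄·Hᵀ·S⁻¹ = [19900/171229 129085/171229; -57246/171229 57080/171229]
step 1: x' = x̄ + K·y = [-439154/171229, -449809/171229]
step 1: P' = (I − K·H)·P̄ = [516340/171229 228320/171229; 228320/171229 200029/171229]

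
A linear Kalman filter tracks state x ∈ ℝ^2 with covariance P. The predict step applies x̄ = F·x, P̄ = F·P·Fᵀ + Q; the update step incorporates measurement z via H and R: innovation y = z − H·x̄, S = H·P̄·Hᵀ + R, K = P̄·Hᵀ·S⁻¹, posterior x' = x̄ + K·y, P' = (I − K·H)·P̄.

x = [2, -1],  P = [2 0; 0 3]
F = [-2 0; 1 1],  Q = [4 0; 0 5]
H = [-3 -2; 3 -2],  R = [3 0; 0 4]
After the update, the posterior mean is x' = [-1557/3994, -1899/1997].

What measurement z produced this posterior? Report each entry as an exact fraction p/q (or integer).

z = [3, 1]

x̄ = F·x = [-4, 1]
P̄ = F·P·Fᵀ + Q = [12 -4; -4 10]
S = H·P̄·Hᵀ + R = [103 -68; -68 200]
K = P̄·Hᵀ·S⁻¹ = [-326/1997 657/3994; -472/1997 -480/1997]
x' − x̄ = [14419/3994, -3896/1997] = K·y
y = (KᵀK)⁻¹·Kᵀ·(x' − x̄) = [-7, 15]
z = y + H·x̄ = [-7, 15] + [10, -14] = [3, 1]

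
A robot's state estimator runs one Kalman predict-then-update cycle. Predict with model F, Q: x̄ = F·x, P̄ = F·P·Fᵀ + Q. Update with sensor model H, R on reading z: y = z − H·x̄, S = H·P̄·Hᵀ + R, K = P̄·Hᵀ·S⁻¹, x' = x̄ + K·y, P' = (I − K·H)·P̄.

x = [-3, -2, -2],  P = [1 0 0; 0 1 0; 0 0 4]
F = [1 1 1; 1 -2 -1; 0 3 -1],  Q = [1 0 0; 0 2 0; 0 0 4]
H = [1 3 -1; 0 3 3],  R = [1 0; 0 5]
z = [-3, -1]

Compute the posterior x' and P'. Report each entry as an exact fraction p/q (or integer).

x̄ = F·x = [-7, 3, -4]
P̄ = F·P·Fᵀ + Q = [7 -5 -1; -5 11 -2; -1 -2 17]
y = z − H·x̄ = [-9, 2]
S = H·P̄·Hᵀ + R = [108 18; 18 221]
K = P̄·Hᵀ·S⁻¹ = [-1223/23544 -101/1308; 256/981 11/109; -1019/3924 49/218]
x' = x̄ + K·y = [-5831/872, 93/109, -529/436]
P' = (I − K·H)·P̄ = [123523/23544 -1331/981 4819/3924; -1331/981 146/327 -91/327; 4819/3924 -91/327 427/654]

x' = [-5831/872, 93/109, -529/436]
P' = [123523/23544 -1331/981 4819/3924; -1331/981 146/327 -91/327; 4819/3924 -91/327 427/654]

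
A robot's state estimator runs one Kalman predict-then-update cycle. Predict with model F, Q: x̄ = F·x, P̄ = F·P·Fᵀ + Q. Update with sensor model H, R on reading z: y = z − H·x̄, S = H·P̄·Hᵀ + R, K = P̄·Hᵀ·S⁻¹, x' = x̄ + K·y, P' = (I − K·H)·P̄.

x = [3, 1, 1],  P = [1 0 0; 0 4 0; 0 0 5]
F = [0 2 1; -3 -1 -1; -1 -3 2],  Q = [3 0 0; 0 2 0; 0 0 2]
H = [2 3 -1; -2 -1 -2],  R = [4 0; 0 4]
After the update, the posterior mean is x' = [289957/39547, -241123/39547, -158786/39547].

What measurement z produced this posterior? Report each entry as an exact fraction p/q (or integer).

z = [1, -1]

x̄ = F·x = [3, -11, -4]
P̄ = F·P·Fᵀ + Q = [24 -13 -14; -13 20 5; -14 5 59]
S = H·P̄·Hᵀ + R = [209 69; 69 212]
K = P̄·Hᵀ·S⁻¹ = [5359/39547 -3050/39547; 6424/39547 -2837/39547; -8709/39547 -14887/39547]
x' − x̄ = [171316/39547, 193894/39547, -598/39547] = K·y
y = (KᵀK)⁻¹·Kᵀ·(x' − x̄) = [24, -14]
z = y + H·x̄ = [24, -14] + [-23, 13] = [1, -1]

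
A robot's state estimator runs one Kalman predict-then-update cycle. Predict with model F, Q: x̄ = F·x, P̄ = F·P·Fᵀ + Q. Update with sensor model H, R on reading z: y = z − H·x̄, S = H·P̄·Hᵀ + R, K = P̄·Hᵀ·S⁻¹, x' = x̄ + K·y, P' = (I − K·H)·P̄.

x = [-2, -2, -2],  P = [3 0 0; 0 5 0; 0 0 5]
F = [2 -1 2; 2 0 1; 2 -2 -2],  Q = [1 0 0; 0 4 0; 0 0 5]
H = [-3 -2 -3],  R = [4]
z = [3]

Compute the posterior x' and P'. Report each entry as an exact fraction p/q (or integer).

x' = [-5142/1267, -5892/1267, 43/7]
P' = [21250/1267 9178/1267 -150/7; 9178/1267 13611/1267 -100/7; -150/7 -100/7 218/7]

x̄ = F·x = [-6, -6, 4]
P̄ = F·P·Fᵀ + Q = [38 22 2; 22 21 2; 2 2 57]
y = z − H·x̄ = [-15]
S = H·P̄·Hᵀ + R = [1267]
K = P̄·Hᵀ·S⁻¹ = [-164/1267; -114/1267; -1/7]
x' = x̄ + K·y = [-5142/1267, -5892/1267, 43/7]
P' = (I − K·H)·P̄ = [21250/1267 9178/1267 -150/7; 9178/1267 13611/1267 -100/7; -150/7 -100/7 218/7]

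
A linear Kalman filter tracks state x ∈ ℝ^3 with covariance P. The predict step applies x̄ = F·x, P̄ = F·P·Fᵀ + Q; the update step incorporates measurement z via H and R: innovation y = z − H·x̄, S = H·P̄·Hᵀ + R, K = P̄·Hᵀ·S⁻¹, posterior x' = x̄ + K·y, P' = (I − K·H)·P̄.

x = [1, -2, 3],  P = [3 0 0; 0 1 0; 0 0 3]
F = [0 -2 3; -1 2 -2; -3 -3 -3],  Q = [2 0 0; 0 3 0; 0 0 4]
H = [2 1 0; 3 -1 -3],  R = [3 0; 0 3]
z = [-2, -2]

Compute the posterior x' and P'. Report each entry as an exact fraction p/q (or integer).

x' = [2816/2165, -6997/1732, 7134/2165]
P' = [38991/15155 -11283/3031 57009/15155; -11283/3031 89319/12124 -18444/3031; 57009/15155 -18444/3031 91526/15155]

x̄ = F·x = [13, -11, -6]
P̄ = F·P·Fᵀ + Q = [33 -22 -21; -22 22 21; -21 21 67]
y = z − H·x̄ = [-17, -70]
S = H·P̄·Hᵀ + R = [69 217; 217 1561]
K = P̄·Hᵀ·S⁻¹ = [1027/2165 787/15155; -45/1732 -1129/12124; 1038/2165 -3777/15155]
x' = x̄ + K·y = [2816/2165, -6997/1732, 7134/2165]
P' = (I − K·H)·P̄ = [38991/15155 -11283/3031 57009/15155; -11283/3031 89319/12124 -18444/3031; 57009/15155 -18444/3031 91526/15155]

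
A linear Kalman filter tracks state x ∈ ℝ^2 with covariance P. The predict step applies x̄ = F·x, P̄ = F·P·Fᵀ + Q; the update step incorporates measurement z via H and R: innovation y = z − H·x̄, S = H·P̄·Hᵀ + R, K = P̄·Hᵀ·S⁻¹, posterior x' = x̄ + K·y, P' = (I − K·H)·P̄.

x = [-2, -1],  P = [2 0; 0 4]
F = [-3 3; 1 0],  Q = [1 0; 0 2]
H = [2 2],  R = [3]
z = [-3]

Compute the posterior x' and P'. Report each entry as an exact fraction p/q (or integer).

x̄ = F·x = [3, -2]
P̄ = F·P·Fᵀ + Q = [55 -6; -6 4]
y = z − H·x̄ = [-5]
S = H·P̄·Hᵀ + R = [191]
K = P̄·Hᵀ·S⁻¹ = [98/191; -4/191]
x' = x̄ + K·y = [83/191, -362/191]
P' = (I − K·H)·P̄ = [901/191 -754/191; -754/191 748/191]

x' = [83/191, -362/191]
P' = [901/191 -754/191; -754/191 748/191]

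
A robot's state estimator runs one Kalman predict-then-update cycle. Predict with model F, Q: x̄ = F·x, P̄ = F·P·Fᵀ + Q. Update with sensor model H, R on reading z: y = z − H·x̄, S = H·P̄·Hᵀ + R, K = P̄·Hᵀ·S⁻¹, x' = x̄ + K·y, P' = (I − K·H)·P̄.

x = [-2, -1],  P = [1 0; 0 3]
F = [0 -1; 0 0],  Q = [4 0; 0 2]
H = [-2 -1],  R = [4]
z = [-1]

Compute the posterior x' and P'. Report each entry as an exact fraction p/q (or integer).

x̄ = F·x = [1, 0]
P̄ = F·P·Fᵀ + Q = [7 0; 0 2]
y = z − H·x̄ = [1]
S = H·P̄·Hᵀ + R = [34]
K = P̄·Hᵀ·S⁻¹ = [-7/17; -1/17]
x' = x̄ + K·y = [10/17, -1/17]
P' = (I − K·H)·P̄ = [21/17 -14/17; -14/17 32/17]

x' = [10/17, -1/17]
P' = [21/17 -14/17; -14/17 32/17]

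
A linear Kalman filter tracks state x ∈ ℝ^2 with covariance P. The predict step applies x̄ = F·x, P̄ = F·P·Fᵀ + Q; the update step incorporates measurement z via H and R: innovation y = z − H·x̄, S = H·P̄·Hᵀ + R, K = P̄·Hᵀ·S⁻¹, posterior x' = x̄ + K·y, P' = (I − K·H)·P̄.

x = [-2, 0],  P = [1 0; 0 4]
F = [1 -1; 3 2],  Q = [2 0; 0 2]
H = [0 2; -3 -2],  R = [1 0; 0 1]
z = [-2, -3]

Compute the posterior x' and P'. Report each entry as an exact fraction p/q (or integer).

x' = [9531/6124, -5865/6124]
P' = [1319/6124 -989/6124; -989/6124 1503/6124]

x̄ = F·x = [-2, -6]
P̄ = F·P·Fᵀ + Q = [7 -5; -5 27]
y = z − H·x̄ = [10, -21]
S = H·P̄·Hᵀ + R = [109 -78; -78 112]
K = P̄·Hᵀ·S⁻¹ = [-989/3062 -1979/6124; 1503/3062 -39/6124]
x' = x̄ + K·y = [9531/6124, -5865/6124]
P' = (I − K·H)·P̄ = [1319/6124 -989/6124; -989/6124 1503/6124]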